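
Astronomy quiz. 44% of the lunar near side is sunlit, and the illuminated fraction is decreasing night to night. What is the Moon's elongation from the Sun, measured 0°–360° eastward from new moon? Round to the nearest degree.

From f = (1 − cos θ)/2: cos θ = 1 − 2×0.44 = 0.120; arccos → 83.1°.
Since the Moon is past full (waning), take the reflex angle: θ = 360° − 83.1° = 276.9°.

277°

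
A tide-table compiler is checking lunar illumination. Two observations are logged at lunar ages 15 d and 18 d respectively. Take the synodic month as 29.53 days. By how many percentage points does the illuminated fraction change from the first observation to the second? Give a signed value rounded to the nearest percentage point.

First observation: θ = 360°·15/29.53 = 182.9°, so f = 0.999.
Second observation: θ = 219.4°, f = 0.886.
Δf = 0.886 − 0.999 = -0.113, i.e. -11 pp.

-11 percentage points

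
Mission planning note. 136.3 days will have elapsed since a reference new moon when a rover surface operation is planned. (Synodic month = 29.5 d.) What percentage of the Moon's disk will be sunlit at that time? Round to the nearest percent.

86%

136.3 d spans 4 complete synodic months (4 × 29.5 = 118.00 d) plus 18.30 d.
Elongation θ = 360° × 18.30/29.5 ≈ 223.3°.
Illuminated fraction = (1 − cos 223.3°)/2 = (1 − (-0.728))/2 ≈ 0.864, so 86%.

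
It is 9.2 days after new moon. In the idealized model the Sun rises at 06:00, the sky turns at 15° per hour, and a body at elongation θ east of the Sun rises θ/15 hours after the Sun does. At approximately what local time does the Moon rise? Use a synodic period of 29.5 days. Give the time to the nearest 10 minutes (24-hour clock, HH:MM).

The Moon has covered 9.2/29.5 of its cycle, so θ ≈ 360° × 9.2/29.5 = 112.3°.
Delay after the Sun = 112.3° / (15°/h) ≈ 7.48 h.
06:00 + 7.485 h ≈ 13:29 → 13:30 to the nearest ten minutes.

13:30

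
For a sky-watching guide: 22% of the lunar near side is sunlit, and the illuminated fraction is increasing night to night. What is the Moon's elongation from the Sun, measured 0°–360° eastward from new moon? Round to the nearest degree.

cos θ = 1 − 2f = 0.560, giving a principal value of 55.9°.
Waxing ⇒ before full, so θ = 55.9°.

56°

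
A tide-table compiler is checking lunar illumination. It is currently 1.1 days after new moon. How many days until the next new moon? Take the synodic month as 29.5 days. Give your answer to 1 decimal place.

The next new moon completes the synodic month: 29.5 − 1.1 = 28.400 days.

28.4 days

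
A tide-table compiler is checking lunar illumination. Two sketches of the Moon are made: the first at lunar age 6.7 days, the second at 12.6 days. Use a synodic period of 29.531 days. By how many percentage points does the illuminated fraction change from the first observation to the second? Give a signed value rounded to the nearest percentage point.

+52 percentage points

θ₁ = 360° × 6.7/29.531 = 81.7°, f₁ = (1 − cos θ₁)/2 = 0.428.
θ₂ = 360° × 12.6/29.531 = 153.6°, f₂ = (1 − cos θ₂)/2 = 0.948.
Change = f₂ − f₁ = +0.520 → +52 percentage points.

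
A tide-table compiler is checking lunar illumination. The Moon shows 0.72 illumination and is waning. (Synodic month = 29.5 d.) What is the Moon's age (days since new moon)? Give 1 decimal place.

cos θ = 1 − 2f = -0.440, giving a principal value of 116.1°.
Since the Moon is past full (waning), take the reflex angle: θ = 360° − 116.1° = 243.9°.
Age = 29.5 × 243.9°/360° ≈ 19.99 days.

20.0 days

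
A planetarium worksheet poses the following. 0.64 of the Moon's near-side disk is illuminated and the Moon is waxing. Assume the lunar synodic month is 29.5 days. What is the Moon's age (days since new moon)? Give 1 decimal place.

8.7 days

cos θ = 1 − 2f = -0.280, giving a principal value of 106.3°.
The Moon is waxing (0°–180°), so θ = 106.3° directly.
At 360°/29.5 d per day, 106.3° corresponds to 8.71 days.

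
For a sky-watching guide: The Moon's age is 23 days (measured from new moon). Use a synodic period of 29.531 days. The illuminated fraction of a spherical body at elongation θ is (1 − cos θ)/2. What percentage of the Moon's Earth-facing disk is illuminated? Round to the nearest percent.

41%

Phase angle: θ = 360°·(23 d)/(29.531 d) = 280.4°.
Illuminated fraction = (1 − cos 280.4°)/2 = (1 − 0.180)/2 ≈ 0.410, so 41%.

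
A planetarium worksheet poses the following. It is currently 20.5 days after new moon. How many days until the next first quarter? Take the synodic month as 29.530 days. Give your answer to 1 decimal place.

First quarter is 0.25 of the way through the cycle: age 0.25 × 29.530 = 7.383 d.
Already past this cycle's first quarter; the next is at 7.383 + 29.530 = 36.913 d, so 36.913 − 20.5 = 16.413 days.

16.4 days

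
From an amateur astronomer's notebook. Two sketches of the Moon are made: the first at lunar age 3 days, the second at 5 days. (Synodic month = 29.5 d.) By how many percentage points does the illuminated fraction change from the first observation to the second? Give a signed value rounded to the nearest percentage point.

+16 percentage points

θ₁ = 360° × 3/29.5 = 36.6°, f₁ = (1 − cos θ₁)/2 = 0.099.
θ₂ = 360° × 5/29.5 = 61.0°, f₂ = (1 − cos θ₂)/2 = 0.258.
Change = f₂ − f₁ = +0.159 → +16 percentage points.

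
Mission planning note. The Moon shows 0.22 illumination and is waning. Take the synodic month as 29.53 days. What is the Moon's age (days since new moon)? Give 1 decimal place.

cos θ = 1 − 2f = 0.560, giving a principal value of 55.9°.
Since the Moon is past full (waning), take the reflex angle: θ = 360° − 55.9° = 304.1°.
Age = 29.53 × 304.1°/360° ≈ 24.94 days.

24.9 days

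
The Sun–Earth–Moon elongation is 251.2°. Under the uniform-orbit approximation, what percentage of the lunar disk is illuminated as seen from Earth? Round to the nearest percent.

Half-versine of 251.2°: (1 − (-0.322))/2 = 0.661, i.e. 66%.

66%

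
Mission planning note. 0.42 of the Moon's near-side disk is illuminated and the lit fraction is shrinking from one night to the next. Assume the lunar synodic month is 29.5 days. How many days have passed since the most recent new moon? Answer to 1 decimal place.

Invert f = (1 − cos θ)/2 to get cos θ = 1 − 2(0.42) = 0.160, hence θ₀ = arccos 0.160 = 80.8°.
Waning ⇒ past full, so θ = 360° − 80.8° = 279.2°.
That fraction of the synodic month is 279.2/360 × 29.5 d ≈ 22.88 d.

22.9 days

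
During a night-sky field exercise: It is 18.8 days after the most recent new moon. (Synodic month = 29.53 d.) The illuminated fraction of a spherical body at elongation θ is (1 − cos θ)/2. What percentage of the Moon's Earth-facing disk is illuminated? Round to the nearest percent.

83%

Elongation θ = 360° × 18.8/29.53 ≈ 229.2°.
Illuminated fraction = (1 − cos 229.2°)/2 = (1 − (-0.654))/2 ≈ 0.827, so 83%.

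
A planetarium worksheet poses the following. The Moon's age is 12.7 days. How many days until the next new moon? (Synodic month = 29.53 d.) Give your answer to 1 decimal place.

The next new moon completes the synodic month: 29.53 − 12.7 = 16.830 days.

16.8 days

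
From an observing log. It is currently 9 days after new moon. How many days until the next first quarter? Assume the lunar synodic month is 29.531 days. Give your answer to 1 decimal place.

27.9 days

First quarter is 0.25 of the way through the cycle: age 0.25 × 29.531 = 7.383 d.
Already past this cycle's first quarter; the next is at 7.383 + 29.531 = 36.914 d, so 36.914 − 9 = 27.914 days.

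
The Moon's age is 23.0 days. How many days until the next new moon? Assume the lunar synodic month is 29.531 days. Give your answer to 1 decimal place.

The next new moon completes the synodic month: 29.531 − 23.0 = 6.531 days.

6.5 days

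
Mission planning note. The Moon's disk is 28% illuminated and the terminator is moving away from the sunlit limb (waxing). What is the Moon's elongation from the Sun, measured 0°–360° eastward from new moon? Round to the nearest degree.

64°

From f = (1 − cos θ)/2: cos θ = 1 − 2×0.28 = 0.440; arccos → 63.9°.
Before full moon the principal value applies: θ = 63.9°.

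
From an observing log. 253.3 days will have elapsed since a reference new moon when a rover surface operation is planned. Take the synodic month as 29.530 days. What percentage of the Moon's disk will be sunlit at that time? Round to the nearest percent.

94%

253.3/29.530 = 8.578 lunations, so 8 complete cycles and 17.06 d into the next.
Elongation θ = 360° × 17.06/29.530 ≈ 208.0°.
With cos θ = (-0.883), the lit fraction is (1 − (-0.883))/2 ≈ 0.942, so 94%.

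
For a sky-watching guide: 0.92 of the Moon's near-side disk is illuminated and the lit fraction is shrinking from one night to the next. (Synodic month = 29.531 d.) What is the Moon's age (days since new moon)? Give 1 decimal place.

17.5 days

From f = (1 − cos θ)/2: cos θ = 1 − 2×0.92 = -0.840; arccos → 147.1°.
A waning Moon lies in 180°–360°, so θ = 360° − 147.1° = 212.9°.
At 360°/29.531 d per day, 212.9° corresponds to 17.46 days.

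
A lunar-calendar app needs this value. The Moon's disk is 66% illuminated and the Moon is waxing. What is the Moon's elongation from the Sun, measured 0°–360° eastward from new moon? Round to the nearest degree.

109°

cos θ = 1 − 2f = -0.320, giving a principal value of 108.7°.
Waxing ⇒ before full, so θ = 108.7°.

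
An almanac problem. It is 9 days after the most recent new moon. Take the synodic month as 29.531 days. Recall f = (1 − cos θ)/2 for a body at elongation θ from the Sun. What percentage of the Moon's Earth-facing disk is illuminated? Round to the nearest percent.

The Moon has covered 9/29.531 of its cycle, so θ ≈ 360° × 9/29.531 = 109.7°.
cos 109.7° = (-0.337), so f = (1 − (-0.337))/2 = 0.669, so 67%.

67%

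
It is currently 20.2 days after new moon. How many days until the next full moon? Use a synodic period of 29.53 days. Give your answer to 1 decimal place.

Full moon occurs at elongation 180°, i.e. at age 29.53 × 180/360 = 14.765 d.
This lunation's full moon (14.765 d) has passed, so add one period: 44.295 − 20.2 = 24.095 days.

24.1 days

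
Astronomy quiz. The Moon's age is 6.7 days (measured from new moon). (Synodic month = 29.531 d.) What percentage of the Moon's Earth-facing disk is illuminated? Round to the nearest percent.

43%

Phase angle: θ = 360°·(6.7 d)/(29.531 d) = 81.7°.
Illuminated fraction = (1 − cos 81.7°)/2 = (1 − 0.145)/2 ≈ 0.428, so 43%.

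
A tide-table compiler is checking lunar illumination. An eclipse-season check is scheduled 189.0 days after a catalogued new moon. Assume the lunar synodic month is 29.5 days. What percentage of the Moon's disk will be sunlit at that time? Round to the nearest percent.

92%

189.0/29.5 = 6.407 lunations, so 6 complete cycles and 12.00 d into the next.
Phase angle: θ = 360°·(12.00 d)/(29.5 d) = 146.4°.
With cos θ = (-0.833), the lit fraction is (1 − (-0.833))/2 ≈ 0.917, so 92%.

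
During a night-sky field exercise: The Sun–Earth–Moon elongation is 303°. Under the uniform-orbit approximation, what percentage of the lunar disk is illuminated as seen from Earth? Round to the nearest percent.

23%

f = (1 − cos 303°)/2 = (1 − 0.545)/2 ≈ 0.228, i.e. 23%.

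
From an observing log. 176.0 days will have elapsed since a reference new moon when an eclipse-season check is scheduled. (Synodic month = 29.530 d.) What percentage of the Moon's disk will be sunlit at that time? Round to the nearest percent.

2%

176.0 d spans 5 complete synodic months (5 × 29.530 = 147.65 d) plus 28.35 d.
The Moon has covered 28.35/29.530 of its cycle, so θ ≈ 360° × 28.35/29.530 = 345.6°.
cos 345.6° = 0.969, so f = (1 − 0.969)/2 = 0.016, so 2%.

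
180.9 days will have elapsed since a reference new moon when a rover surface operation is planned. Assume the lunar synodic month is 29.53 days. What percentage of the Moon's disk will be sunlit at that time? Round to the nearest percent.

15%

180.9 d spans 6 complete synodic months (6 × 29.53 = 177.18 d) plus 3.72 d.
The Moon has covered 3.72/29.53 of its cycle, so θ ≈ 360° × 3.72/29.53 = 45.4°.
cos 45.4° = 0.703, so f = (1 − 0.703)/2 = 0.149, so 15%.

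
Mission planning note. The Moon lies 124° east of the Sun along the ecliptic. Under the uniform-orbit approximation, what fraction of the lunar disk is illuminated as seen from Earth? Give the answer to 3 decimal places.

0.780

f = (1 − cos 124°)/2 = (1 − (-0.559))/2 ≈ 0.780.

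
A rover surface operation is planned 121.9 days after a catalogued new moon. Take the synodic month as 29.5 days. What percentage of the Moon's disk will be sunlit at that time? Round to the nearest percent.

16%

121.9 d spans 4 complete synodic months (4 × 29.5 = 118.00 d) plus 3.90 d.
Phase angle: θ = 360°·(3.90 d)/(29.5 d) = 47.6°.
With cos θ = 0.674, the lit fraction is (1 − 0.674)/2 ≈ 0.163, so 16%.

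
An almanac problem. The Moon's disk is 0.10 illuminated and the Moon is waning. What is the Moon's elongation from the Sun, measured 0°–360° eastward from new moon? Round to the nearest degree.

From f = (1 − cos θ)/2: cos θ = 1 − 2×0.10 = 0.800; arccos → 36.9°.
Since the Moon is past full (waning), take the reflex angle: θ = 360° − 36.9° = 323.1°.

323°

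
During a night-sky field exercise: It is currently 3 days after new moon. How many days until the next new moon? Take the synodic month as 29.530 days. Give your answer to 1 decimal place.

26.5 days

The next new moon completes the synodic month: 29.530 − 3 = 26.530 days.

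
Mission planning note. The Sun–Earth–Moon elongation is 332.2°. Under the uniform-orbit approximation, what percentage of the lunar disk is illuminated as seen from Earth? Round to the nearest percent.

Half-versine of 332.2°: (1 − 0.885)/2 = 0.058, i.e. 6%.

6%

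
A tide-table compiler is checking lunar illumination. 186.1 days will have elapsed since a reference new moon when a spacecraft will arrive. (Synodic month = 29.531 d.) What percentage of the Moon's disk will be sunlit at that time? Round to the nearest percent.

Reduce mod P: 186.1 − 6×29.531 = 8.91 d into the current lunation.
Phase angle: θ = 360°·(8.91 d)/(29.531 d) = 108.7°.
cos 108.7° = (-0.320), so f = (1 − (-0.320))/2 = 0.660, so 66%.

66%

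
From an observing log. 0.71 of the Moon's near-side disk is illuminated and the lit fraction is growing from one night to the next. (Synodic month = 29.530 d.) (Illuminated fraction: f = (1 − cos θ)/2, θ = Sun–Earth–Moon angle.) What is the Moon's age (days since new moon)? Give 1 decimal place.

9.4 days

Invert f = (1 − cos θ)/2 to get cos θ = 1 − 2(0.71) = -0.420, hence θ₀ = arccos -0.420 = 114.8°.
Before full moon the principal value applies: θ = 114.8°.
Age = 29.530 × 114.8°/360° ≈ 9.42 days.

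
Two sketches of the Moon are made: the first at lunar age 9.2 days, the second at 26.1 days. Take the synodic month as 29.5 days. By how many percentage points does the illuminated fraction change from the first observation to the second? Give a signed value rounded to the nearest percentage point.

First observation: θ = 360°·9.2/29.5 = 112.3°, so f = 0.689.
Second observation: θ = 318.5°, f = 0.125.
Δf = 0.125 − 0.689 = -0.564, i.e. -56 pp.

-56 pp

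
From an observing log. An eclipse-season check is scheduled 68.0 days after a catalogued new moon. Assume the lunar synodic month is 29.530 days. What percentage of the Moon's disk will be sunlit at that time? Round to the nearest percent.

68.0/29.530 = 2.303 lunations, so 2 complete cycles and 8.94 d into the next.
Phase angle: θ = 360°·(8.94 d)/(29.530 d) = 109.0°.
cos 109.0° = (-0.325), so f = (1 − (-0.325))/2 = 0.663, so 66%.

66%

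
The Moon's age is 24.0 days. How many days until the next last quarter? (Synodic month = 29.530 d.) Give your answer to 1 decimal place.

Last quarter is 0.75 of the way through the cycle: age 0.75 × 29.530 = 22.148 d.
Already past this cycle's last quarter; the next is at 22.148 + 29.530 = 51.678 d, so 51.678 − 24.0 = 27.678 days.

27.7 days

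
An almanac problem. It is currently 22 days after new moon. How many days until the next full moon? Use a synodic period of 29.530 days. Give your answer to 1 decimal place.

Full moon occurs at elongation 180°, i.e. at age 29.530 × 180/360 = 14.765 d.
Already past this cycle's full moon; the next is at 14.765 + 29.530 = 44.295 d, so 44.295 − 22 = 22.295 days.

22.3 days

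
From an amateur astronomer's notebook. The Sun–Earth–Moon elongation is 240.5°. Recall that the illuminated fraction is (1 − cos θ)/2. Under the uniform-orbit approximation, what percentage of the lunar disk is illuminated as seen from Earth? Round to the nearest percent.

75%

cos 240.5° = (-0.492), so f = (1 − (-0.492))/2 = 0.746, i.e. 75%.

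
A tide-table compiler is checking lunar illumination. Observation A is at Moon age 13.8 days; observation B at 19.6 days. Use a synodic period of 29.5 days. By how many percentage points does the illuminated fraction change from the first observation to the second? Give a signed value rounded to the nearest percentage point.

First observation: θ = 360°·13.8/29.5 = 168.4°, so f = 0.990.
Second observation: θ = 239.2°, f = 0.756.
Δf = 0.756 − 0.990 = -0.234, i.e. -23 pp.

-23 pp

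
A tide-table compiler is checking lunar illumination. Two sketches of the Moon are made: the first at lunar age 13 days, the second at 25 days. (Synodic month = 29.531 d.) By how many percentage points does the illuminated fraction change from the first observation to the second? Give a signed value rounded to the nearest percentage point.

-75 percentage points

θ₁ = 360° × 13/29.531 = 158.5°, f₁ = (1 − cos θ₁)/2 = 0.965.
θ₂ = 360° × 25/29.531 = 304.8°, f₂ = (1 − cos θ₂)/2 = 0.215.
Change = f₂ − f₁ = -0.750 → -75 percentage points.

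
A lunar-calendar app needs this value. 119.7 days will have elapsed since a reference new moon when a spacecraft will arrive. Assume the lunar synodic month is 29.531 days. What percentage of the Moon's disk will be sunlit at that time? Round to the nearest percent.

3%

119.7/29.531 = 4.053 lunations, so 4 complete cycles and 1.58 d into the next.
The Moon has covered 1.58/29.531 of its cycle, so θ ≈ 360° × 1.58/29.531 = 19.2°.
cos 19.2° = 0.944, so f = (1 − 0.944)/2 = 0.028, so 3%.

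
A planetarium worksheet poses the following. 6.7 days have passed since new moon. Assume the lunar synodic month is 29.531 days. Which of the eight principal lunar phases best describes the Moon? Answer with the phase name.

first quarter

At 6.7/29.531 of the cycle, θ ≈ 82° — the first quarter range.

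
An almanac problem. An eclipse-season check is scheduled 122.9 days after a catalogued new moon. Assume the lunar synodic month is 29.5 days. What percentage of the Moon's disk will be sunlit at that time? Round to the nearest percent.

25%

122.9 d spans 4 complete synodic months (4 × 29.5 = 118.00 d) plus 4.90 d.
Elongation θ = 360° × 4.90/29.5 ≈ 59.8°.
Illuminated fraction = (1 − cos 59.8°)/2 = (1 − 0.503)/2 ≈ 0.248, so 25%.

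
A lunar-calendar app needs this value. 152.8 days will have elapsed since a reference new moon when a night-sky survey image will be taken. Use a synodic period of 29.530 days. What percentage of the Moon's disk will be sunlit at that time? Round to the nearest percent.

Reduce mod P: 152.8 − 5×29.530 = 5.15 d into the current lunation.
Phase angle: θ = 360°·(5.15 d)/(29.530 d) = 62.8°.
With cos θ = 0.457, the lit fraction is (1 − 0.457)/2 ≈ 0.271, so 27%.

27%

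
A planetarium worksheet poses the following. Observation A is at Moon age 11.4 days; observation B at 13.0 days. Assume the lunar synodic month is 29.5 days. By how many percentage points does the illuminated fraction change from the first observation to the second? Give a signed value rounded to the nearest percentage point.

θ₁ = 360° × 11.4/29.5 = 139.1°, f₁ = (1 − cos θ₁)/2 = 0.878.
θ₂ = 360° × 13.0/29.5 = 158.6°, f₂ = (1 − cos θ₂)/2 = 0.966.
Change = f₂ − f₁ = +0.088 → +9 percentage points.

+9 percentage points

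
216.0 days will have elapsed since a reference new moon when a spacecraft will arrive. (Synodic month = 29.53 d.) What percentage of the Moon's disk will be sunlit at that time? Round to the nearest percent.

216.0/29.53 = 7.315 lunations, so 7 complete cycles and 9.29 d into the next.
Phase angle: θ = 360°·(9.29 d)/(29.53 d) = 113.3°.
With cos θ = (-0.395), the lit fraction is (1 − (-0.395))/2 ≈ 0.697, so 70%.

70%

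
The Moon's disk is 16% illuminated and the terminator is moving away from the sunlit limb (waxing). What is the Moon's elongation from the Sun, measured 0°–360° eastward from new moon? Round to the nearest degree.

47°

From f = (1 − cos θ)/2: cos θ = 1 − 2×0.16 = 0.680; arccos → 47.2°.
Waxing ⇒ before full, so θ = 47.2°.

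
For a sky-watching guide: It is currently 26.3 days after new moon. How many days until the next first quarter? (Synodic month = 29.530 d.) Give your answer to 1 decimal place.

10.6 days

First quarter is 0.25 of the way through the cycle: age 0.25 × 29.530 = 7.383 d.
This lunation's first quarter (7.383 d) has passed, so add one period: 36.913 − 26.3 = 10.613 days.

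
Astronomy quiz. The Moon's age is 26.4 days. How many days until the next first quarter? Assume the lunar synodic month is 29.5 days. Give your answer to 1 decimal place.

10.5 days

First quarter is 0.25 of the way through the cycle: age 0.25 × 29.5 = 7.375 d.
This lunation's first quarter (7.375 d) has passed, so add one period: 36.875 − 26.4 = 10.475 days.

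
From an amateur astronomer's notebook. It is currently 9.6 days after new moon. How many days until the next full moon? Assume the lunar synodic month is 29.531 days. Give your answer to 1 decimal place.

5.2 days

Full moon is 0.5 of the way through the cycle: age 0.5 × 29.531 = 14.765 d.
So 5.165 days remain (14.765 − 9.6).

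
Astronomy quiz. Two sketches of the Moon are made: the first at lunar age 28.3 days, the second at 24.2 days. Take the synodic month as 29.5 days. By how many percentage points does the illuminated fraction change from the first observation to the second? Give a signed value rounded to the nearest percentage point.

θ₁ = 360° × 28.3/29.5 = 345.4°, f₁ = (1 − cos θ₁)/2 = 0.016.
θ₂ = 360° × 24.2/29.5 = 295.3°, f₂ = (1 − cos θ₂)/2 = 0.286.
Change = f₂ − f₁ = +0.270 → +27 percentage points.

+27 pp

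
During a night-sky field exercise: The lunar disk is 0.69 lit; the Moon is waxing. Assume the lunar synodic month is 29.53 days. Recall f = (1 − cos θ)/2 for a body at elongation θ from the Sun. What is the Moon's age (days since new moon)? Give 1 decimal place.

9.2 days

From f = (1 − cos θ)/2: cos θ = 1 − 2×0.69 = -0.380; arccos → 112.3°.
Before full moon the principal value applies: θ = 112.3°.
Age = 29.53 × 112.3°/360° ≈ 9.21 days.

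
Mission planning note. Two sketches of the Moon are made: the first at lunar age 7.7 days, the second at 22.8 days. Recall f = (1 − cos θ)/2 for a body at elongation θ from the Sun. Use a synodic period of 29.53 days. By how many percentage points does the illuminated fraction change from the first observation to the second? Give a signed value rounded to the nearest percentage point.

-10 pp

θ₁ = 360° × 7.7/29.53 = 93.9°, f₁ = (1 − cos θ₁)/2 = 0.534.
θ₂ = 360° × 22.8/29.53 = 278.0°, f₂ = (1 − cos θ₂)/2 = 0.431.
Change = f₂ − f₁ = -0.103 → -10 percentage points.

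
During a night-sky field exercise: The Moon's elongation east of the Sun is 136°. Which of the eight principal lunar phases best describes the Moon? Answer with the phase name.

The waxing gibbous sector spans roughly 112°–158°; 136° falls inside it.

waxing gibbous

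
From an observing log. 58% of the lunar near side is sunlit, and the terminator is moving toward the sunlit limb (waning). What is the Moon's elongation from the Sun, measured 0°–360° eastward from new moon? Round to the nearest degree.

261°

cos θ = 1 − 2f = -0.160, giving a principal value of 99.2°.
Waning ⇒ past full, so θ = 360° − 99.2° = 260.8°.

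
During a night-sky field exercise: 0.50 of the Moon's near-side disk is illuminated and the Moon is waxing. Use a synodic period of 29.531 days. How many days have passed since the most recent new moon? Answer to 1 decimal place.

7.4 days

Invert f = (1 − cos θ)/2 to get cos θ = 1 − 2(0.50) = 0.000, hence θ₀ = arccos 0.000 = 90.0°.
Waxing ⇒ before full, so θ = 90.0°.
At 360°/29.531 d per day, 90.0° corresponds to 7.38 days.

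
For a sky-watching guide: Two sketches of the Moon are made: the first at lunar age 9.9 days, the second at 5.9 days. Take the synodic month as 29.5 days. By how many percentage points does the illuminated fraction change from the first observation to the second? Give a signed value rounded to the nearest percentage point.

-41 pp

First observation: θ = 360°·9.9/29.5 = 120.8°, so f = 0.756.
Second observation: θ = 72.0°, f = 0.345.
Δf = 0.345 − 0.756 = -0.411, i.e. -41 pp.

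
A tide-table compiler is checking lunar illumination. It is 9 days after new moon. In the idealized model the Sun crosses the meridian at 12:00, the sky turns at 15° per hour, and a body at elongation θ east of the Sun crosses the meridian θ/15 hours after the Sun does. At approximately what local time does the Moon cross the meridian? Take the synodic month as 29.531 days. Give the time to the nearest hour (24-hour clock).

19:00

Elongation θ = 360° × 9/29.531 ≈ 109.7°.
Delay after the Sun = 109.7° / (15°/h) ≈ 7.31 h.
12:00 + 7.31 h ≈ 19:19 → 19:00 to the nearest hour.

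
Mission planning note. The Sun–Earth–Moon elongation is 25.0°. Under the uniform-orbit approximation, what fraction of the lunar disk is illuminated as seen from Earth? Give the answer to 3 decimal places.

0.047

Half-versine of 25.0°: (1 − 0.906)/2 = 0.047.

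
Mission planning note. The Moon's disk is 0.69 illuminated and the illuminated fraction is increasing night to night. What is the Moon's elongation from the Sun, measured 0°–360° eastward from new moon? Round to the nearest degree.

112°

From f = (1 − cos θ)/2: cos θ = 1 − 2×0.69 = -0.380; arccos → 112.3°.
The Moon is waxing (0°–180°), so θ = 112.3° directly.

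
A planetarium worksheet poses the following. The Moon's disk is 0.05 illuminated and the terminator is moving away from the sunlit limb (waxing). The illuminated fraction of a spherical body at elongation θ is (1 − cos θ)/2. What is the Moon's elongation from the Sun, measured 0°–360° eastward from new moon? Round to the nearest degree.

cos θ = 1 − 2f = 0.900, giving a principal value of 25.8°.
Waxing ⇒ before full, so θ = 25.8°.

26°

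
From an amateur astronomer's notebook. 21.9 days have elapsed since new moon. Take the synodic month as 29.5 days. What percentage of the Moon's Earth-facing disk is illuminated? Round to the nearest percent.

The Moon has covered 21.9/29.5 of its cycle, so θ ≈ 360° × 21.9/29.5 = 267.3°.
cos 267.3° = (-0.048), so f = (1 − (-0.048))/2 = 0.524, so 52%.

52%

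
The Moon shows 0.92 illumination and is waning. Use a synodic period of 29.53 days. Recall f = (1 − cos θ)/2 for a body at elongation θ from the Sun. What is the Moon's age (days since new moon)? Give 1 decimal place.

cos θ = 1 − 2f = -0.840, giving a principal value of 147.1°.
Since the Moon is past full (waning), take the reflex angle: θ = 360° − 147.1° = 212.9°.
At 360°/29.53 d per day, 212.9° corresponds to 17.46 days.

17.5 days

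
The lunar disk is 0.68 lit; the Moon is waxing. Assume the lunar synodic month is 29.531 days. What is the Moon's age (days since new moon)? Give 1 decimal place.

9.1 days

cos θ = 1 − 2f = -0.360, giving a principal value of 111.1°.
Before full moon the principal value applies: θ = 111.1°.
Age = 29.531 × 111.1°/360° ≈ 9.11 days.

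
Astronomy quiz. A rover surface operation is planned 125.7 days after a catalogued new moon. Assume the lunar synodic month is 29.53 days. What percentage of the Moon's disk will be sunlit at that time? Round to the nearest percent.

52%

125.7 d spans 4 complete synodic months (4 × 29.53 = 118.12 d) plus 7.58 d.
Elongation θ = 360° × 7.58/29.53 ≈ 92.4°.
Illuminated fraction = (1 − cos 92.4°)/2 = (1 − (-0.042))/2 ≈ 0.521, so 52%.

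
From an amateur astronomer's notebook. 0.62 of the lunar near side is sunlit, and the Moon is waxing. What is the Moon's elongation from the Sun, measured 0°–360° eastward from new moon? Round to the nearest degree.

104°

From f = (1 − cos θ)/2: cos θ = 1 − 2×0.62 = -0.240; arccos → 103.9°.
Before full moon the principal value applies: θ = 103.9°.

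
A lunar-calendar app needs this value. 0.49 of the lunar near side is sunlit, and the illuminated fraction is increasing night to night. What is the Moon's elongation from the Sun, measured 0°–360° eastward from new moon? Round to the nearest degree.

cos θ = 1 − 2f = 0.020, giving a principal value of 88.9°.
Before full moon the principal value applies: θ = 88.9°.

89°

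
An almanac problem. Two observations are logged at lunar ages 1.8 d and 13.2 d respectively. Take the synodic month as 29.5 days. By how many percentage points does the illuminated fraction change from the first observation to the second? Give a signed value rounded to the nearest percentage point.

+94 percentage points

θ₁ = 360° × 1.8/29.5 = 22.0°, f₁ = (1 − cos θ₁)/2 = 0.036.
θ₂ = 360° × 13.2/29.5 = 161.1°, f₂ = (1 − cos θ₂)/2 = 0.973.
Change = f₂ − f₁ = +0.937 → +94 percentage points.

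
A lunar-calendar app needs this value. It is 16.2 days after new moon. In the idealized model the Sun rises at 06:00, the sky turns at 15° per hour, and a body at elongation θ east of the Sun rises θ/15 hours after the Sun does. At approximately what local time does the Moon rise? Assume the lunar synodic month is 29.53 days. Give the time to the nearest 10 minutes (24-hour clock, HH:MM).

19:10

Phase angle: θ = 360°·(16.2 d)/(29.53 d) = 197.5°.
At 15° of sky rotation per hour, 197.5° corresponds to a 13.17 h lag.
06:00 + 13.166 h ≈ 19:10 → 19:10 to the nearest ten minutes.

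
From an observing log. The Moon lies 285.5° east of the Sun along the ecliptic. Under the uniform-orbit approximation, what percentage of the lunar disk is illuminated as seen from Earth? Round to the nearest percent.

37%

Half-versine of 285.5°: (1 − 0.267)/2 = 0.366, i.e. 37%.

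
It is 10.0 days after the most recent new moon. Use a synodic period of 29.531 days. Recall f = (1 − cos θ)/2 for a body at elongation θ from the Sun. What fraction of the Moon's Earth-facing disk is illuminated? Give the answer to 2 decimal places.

0.76

Phase angle: θ = 360°·(10.0 d)/(29.531 d) = 121.9°.
Illuminated fraction = (1 − cos 121.9°)/2 = (1 − (-0.529))/2 ≈ 0.764.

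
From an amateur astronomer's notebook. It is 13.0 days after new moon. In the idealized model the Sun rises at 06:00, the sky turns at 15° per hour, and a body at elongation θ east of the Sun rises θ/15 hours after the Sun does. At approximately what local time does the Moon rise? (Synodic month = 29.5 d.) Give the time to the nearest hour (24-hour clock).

Elongation θ = 360° × 13.0/29.5 ≈ 158.6°.
At 15° of sky rotation per hour, 158.6° corresponds to a 10.58 h lag.
06:00 + 10.58 h ≈ 16:35 → 17:00 to the nearest hour.

17:00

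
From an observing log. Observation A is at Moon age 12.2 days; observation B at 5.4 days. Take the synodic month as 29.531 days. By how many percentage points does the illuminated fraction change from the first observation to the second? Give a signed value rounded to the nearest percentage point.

-63 percentage points

First observation: θ = 360°·12.2/29.531 = 148.7°, so f = 0.927.
Second observation: θ = 65.8°, f = 0.295.
Δf = 0.295 − 0.927 = -0.632, i.e. -63 pp.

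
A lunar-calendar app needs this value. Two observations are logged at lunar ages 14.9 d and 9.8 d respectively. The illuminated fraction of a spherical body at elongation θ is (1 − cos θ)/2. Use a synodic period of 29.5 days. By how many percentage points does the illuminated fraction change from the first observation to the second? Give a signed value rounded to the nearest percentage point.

First observation: θ = 360°·14.9/29.5 = 181.8°, so f = 1.000.
Second observation: θ = 119.6°, f = 0.747.
Δf = 0.747 − 1.000 = -0.253, i.e. -25 pp.

-25 percentage points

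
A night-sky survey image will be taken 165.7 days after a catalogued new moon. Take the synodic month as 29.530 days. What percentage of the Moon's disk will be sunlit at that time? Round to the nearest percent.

165.7/29.530 = 5.611 lunations, so 5 complete cycles and 18.05 d into the next.
Elongation θ = 360° × 18.05/29.530 ≈ 220.0°.
With cos θ = (-0.766), the lit fraction is (1 − (-0.766))/2 ≈ 0.883, so 88%.

88%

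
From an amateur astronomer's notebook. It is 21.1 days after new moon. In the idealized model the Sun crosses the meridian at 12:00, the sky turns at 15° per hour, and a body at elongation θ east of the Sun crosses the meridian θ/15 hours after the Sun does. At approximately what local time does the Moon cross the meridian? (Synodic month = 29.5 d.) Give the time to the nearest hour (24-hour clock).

Phase angle: θ = 360°·(21.1 d)/(29.5 d) = 257.5°.
Delay after the Sun = 257.5° / (15°/h) ≈ 17.17 h.
12:00 + 17.17 h ≈ 05:10 → 05:00 to the nearest hour.

05:00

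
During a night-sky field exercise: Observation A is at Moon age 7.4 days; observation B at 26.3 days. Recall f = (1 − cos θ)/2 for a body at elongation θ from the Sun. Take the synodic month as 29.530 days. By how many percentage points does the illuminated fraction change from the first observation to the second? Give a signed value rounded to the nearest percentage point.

θ₁ = 360° × 7.4/29.530 = 90.2°, f₁ = (1 − cos θ₁)/2 = 0.502.
θ₂ = 360° × 26.3/29.530 = 320.6°, f₂ = (1 − cos θ₂)/2 = 0.114.
Change = f₂ − f₁ = -0.388 → -39 percentage points.

-39 pp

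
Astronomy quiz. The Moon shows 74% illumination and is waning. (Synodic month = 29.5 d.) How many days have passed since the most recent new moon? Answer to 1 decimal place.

19.8 days

From f = (1 − cos θ)/2: cos θ = 1 − 2×0.74 = -0.480; arccos → 118.7°.
A waning Moon lies in 180°–360°, so θ = 360° − 118.7° = 241.3°.
Age = 29.5 × 241.3°/360° ≈ 19.77 days.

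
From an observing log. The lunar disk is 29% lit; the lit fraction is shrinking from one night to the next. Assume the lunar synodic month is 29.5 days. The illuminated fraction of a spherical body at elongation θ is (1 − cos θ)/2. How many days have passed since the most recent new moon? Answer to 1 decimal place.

Invert f = (1 − cos θ)/2 to get cos θ = 1 − 2(0.29) = 0.420, hence θ₀ = arccos 0.420 = 65.2°.
Since the Moon is past full (waning), take the reflex angle: θ = 360° − 65.2° = 294.8°.
Age = 29.5 × 294.8°/360° ≈ 24.16 days.

24.2 days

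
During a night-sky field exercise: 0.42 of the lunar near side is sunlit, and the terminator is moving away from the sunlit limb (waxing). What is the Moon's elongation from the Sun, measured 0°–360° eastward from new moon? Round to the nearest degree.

From f = (1 − cos θ)/2: cos θ = 1 − 2×0.42 = 0.160; arccos → 80.8°.
Waxing ⇒ before full, so θ = 80.8°.

81°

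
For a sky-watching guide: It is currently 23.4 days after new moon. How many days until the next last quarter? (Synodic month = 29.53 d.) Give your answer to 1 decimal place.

28.3 days

Last quarter is 0.75 of the way through the cycle: age 0.75 × 29.53 = 22.148 d.
This lunation's last quarter (22.148 d) has passed, so add one period: 51.678 − 23.4 = 28.278 days.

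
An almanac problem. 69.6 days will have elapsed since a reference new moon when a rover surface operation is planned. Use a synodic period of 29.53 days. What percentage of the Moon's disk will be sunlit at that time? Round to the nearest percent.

69.6 d spans 2 complete synodic months (2 × 29.53 = 59.06 d) plus 10.54 d.
The Moon has covered 10.54/29.53 of its cycle, so θ ≈ 360° × 10.54/29.53 = 128.5°.
Illuminated fraction = (1 − cos 128.5°)/2 = (1 − (-0.622))/2 ≈ 0.811, so 81%.

81%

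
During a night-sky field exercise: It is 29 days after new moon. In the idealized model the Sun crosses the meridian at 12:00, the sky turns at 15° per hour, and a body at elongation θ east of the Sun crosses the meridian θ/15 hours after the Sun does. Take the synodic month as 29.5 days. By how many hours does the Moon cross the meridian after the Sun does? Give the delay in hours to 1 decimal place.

23.6 h

Phase angle: θ = 360°·(29 d)/(29.5 d) = 353.9°.
Delay after the Sun = 353.9° / (15°/h) ≈ 23.59 h.
So the Moon crosses the meridian 23.59 h after the Sun.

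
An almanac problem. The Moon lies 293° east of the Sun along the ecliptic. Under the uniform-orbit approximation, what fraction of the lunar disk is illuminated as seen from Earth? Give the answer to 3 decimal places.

0.305

cos 293° = 0.391, so f = (1 − 0.391)/2 = 0.305.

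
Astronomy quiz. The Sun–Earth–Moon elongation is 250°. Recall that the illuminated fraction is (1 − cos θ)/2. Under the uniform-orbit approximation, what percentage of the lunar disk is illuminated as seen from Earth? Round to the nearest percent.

Half-versine of 250°: (1 − (-0.342))/2 = 0.671, i.e. 67%.

67%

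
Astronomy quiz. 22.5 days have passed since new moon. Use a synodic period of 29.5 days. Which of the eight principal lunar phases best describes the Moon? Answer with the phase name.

At 22.5/29.5 of the cycle, θ ≈ 275° — the last quarter range.

last quarter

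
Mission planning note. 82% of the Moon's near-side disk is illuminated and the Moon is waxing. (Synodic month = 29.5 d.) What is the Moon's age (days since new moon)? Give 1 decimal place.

10.6 days

From f = (1 − cos θ)/2: cos θ = 1 − 2×0.82 = -0.640; arccos → 129.8°.
The Moon is waxing (0°–180°), so θ = 129.8° directly.
Age = 29.5 × 129.8°/360° ≈ 10.64 days.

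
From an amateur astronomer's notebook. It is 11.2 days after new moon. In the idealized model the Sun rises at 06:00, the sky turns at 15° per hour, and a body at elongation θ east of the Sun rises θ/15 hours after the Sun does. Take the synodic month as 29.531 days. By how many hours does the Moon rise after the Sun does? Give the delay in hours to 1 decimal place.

9.1 h

Phase angle: θ = 360°·(11.2 d)/(29.531 d) = 136.5°.
Delay after the Sun = 136.5° / (15°/h) ≈ 9.10 h.
So the Moon rises 9.10 h after the Sun.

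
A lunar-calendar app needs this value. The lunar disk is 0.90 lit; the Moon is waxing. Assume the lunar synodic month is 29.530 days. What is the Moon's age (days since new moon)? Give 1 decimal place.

From f = (1 − cos θ)/2: cos θ = 1 − 2×0.90 = -0.800; arccos → 143.1°.
Before full moon the principal value applies: θ = 143.1°.
At 360°/29.530 d per day, 143.1° corresponds to 11.74 days.

11.7 days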